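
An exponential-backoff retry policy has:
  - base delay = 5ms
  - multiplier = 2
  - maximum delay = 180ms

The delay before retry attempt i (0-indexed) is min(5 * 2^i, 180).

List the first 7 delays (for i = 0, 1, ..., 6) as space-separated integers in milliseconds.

Answer: 5 10 20 40 80 160 180

Derivation:
Computing each delay:
  i=0: min(5*2^0, 180) = 5
  i=1: min(5*2^1, 180) = 10
  i=2: min(5*2^2, 180) = 20
  i=3: min(5*2^3, 180) = 40
  i=4: min(5*2^4, 180) = 80
  i=5: min(5*2^5, 180) = 160
  i=6: min(5*2^6, 180) = 180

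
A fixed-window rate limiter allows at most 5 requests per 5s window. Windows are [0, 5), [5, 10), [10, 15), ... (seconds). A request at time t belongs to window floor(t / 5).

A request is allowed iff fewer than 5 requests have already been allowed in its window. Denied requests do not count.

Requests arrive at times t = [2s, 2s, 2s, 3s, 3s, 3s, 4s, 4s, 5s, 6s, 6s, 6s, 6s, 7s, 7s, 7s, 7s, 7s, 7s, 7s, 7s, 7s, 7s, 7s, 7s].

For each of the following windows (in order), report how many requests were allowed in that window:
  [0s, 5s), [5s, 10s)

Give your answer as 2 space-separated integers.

Processing requests:
  req#1 t=2s (window 0): ALLOW
  req#2 t=2s (window 0): ALLOW
  req#3 t=2s (window 0): ALLOW
  req#4 t=3s (window 0): ALLOW
  req#5 t=3s (window 0): ALLOW
  req#6 t=3s (window 0): DENY
  req#7 t=4s (window 0): DENY
  req#8 t=4s (window 0): DENY
  req#9 t=5s (window 1): ALLOW
  req#10 t=6s (window 1): ALLOW
  req#11 t=6s (window 1): ALLOW
  req#12 t=6s (window 1): ALLOW
  req#13 t=6s (window 1): ALLOW
  req#14 t=7s (window 1): DENY
  req#15 t=7s (window 1): DENY
  req#16 t=7s (window 1): DENY
  req#17 t=7s (window 1): DENY
  req#18 t=7s (window 1): DENY
  req#19 t=7s (window 1): DENY
  req#20 t=7s (window 1): DENY
  req#21 t=7s (window 1): DENY
  req#22 t=7s (window 1): DENY
  req#23 t=7s (window 1): DENY
  req#24 t=7s (window 1): DENY
  req#25 t=7s (window 1): DENY

Allowed counts by window: 5 5

Answer: 5 5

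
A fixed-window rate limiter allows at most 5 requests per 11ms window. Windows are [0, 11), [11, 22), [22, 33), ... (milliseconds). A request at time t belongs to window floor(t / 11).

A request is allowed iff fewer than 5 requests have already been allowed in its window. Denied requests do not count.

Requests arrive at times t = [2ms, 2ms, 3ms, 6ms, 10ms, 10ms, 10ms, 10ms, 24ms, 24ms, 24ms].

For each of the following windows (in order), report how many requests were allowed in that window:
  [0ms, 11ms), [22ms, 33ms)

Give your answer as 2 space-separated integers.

Answer: 5 3

Derivation:
Processing requests:
  req#1 t=2ms (window 0): ALLOW
  req#2 t=2ms (window 0): ALLOW
  req#3 t=3ms (window 0): ALLOW
  req#4 t=6ms (window 0): ALLOW
  req#5 t=10ms (window 0): ALLOW
  req#6 t=10ms (window 0): DENY
  req#7 t=10ms (window 0): DENY
  req#8 t=10ms (window 0): DENY
  req#9 t=24ms (window 2): ALLOW
  req#10 t=24ms (window 2): ALLOW
  req#11 t=24ms (window 2): ALLOW

Allowed counts by window: 5 3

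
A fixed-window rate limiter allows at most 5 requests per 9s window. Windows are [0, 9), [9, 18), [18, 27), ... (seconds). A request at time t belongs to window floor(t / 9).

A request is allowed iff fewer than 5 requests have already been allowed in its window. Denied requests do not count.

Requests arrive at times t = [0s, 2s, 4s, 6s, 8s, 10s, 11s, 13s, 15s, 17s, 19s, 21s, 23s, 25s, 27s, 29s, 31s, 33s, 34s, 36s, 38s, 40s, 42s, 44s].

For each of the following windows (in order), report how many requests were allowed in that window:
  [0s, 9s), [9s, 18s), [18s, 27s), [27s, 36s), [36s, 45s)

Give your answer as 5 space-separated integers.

Processing requests:
  req#1 t=0s (window 0): ALLOW
  req#2 t=2s (window 0): ALLOW
  req#3 t=4s (window 0): ALLOW
  req#4 t=6s (window 0): ALLOW
  req#5 t=8s (window 0): ALLOW
  req#6 t=10s (window 1): ALLOW
  req#7 t=11s (window 1): ALLOW
  req#8 t=13s (window 1): ALLOW
  req#9 t=15s (window 1): ALLOW
  req#10 t=17s (window 1): ALLOW
  req#11 t=19s (window 2): ALLOW
  req#12 t=21s (window 2): ALLOW
  req#13 t=23s (window 2): ALLOW
  req#14 t=25s (window 2): ALLOW
  req#15 t=27s (window 3): ALLOW
  req#16 t=29s (window 3): ALLOW
  req#17 t=31s (window 3): ALLOW
  req#18 t=33s (window 3): ALLOW
  req#19 t=34s (window 3): ALLOW
  req#20 t=36s (window 4): ALLOW
  req#21 t=38s (window 4): ALLOW
  req#22 t=40s (window 4): ALLOW
  req#23 t=42s (window 4): ALLOW
  req#24 t=44s (window 4): ALLOW

Allowed counts by window: 5 5 4 5 5

Answer: 5 5 4 5 5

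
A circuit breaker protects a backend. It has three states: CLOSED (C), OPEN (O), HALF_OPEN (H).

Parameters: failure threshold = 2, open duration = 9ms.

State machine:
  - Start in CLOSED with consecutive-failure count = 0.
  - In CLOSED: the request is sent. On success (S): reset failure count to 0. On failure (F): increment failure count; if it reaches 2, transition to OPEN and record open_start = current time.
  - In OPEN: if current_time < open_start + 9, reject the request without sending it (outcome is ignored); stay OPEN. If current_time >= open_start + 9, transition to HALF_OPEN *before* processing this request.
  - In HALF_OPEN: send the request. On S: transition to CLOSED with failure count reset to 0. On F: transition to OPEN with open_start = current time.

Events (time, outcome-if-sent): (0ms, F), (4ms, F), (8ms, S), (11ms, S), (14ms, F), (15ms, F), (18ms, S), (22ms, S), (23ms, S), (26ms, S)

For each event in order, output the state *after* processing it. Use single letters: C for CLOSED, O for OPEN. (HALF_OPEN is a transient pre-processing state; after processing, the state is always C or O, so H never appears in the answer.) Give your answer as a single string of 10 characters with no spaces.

Answer: COOOOOOOCC

Derivation:
State after each event:
  event#1 t=0ms outcome=F: state=CLOSED
  event#2 t=4ms outcome=F: state=OPEN
  event#3 t=8ms outcome=S: state=OPEN
  event#4 t=11ms outcome=S: state=OPEN
  event#5 t=14ms outcome=F: state=OPEN
  event#6 t=15ms outcome=F: state=OPEN
  event#7 t=18ms outcome=S: state=OPEN
  event#8 t=22ms outcome=S: state=OPEN
  event#9 t=23ms outcome=S: state=CLOSED
  event#10 t=26ms outcome=S: state=CLOSED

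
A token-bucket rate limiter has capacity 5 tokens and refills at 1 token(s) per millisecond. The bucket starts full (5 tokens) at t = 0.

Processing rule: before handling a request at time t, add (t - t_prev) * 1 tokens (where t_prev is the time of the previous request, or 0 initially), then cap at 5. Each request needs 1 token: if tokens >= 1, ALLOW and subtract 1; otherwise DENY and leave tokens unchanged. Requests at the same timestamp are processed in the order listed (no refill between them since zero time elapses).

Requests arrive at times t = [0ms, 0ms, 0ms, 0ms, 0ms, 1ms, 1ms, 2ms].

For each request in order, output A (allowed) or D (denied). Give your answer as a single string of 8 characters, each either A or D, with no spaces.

Answer: AAAAAADA

Derivation:
Simulating step by step:
  req#1 t=0ms: ALLOW
  req#2 t=0ms: ALLOW
  req#3 t=0ms: ALLOW
  req#4 t=0ms: ALLOW
  req#5 t=0ms: ALLOW
  req#6 t=1ms: ALLOW
  req#7 t=1ms: DENY
  req#8 t=2ms: ALLOW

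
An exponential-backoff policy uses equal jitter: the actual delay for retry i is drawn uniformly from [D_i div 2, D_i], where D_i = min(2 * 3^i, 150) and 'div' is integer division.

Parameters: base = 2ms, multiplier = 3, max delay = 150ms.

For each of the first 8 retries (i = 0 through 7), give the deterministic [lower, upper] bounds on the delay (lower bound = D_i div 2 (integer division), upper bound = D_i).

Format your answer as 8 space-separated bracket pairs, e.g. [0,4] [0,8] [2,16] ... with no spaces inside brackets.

Answer: [1,2] [3,6] [9,18] [27,54] [75,150] [75,150] [75,150] [75,150]

Derivation:
Computing bounds per retry:
  i=0: D_i=min(2*3^0,150)=2, bounds=[1,2]
  i=1: D_i=min(2*3^1,150)=6, bounds=[3,6]
  i=2: D_i=min(2*3^2,150)=18, bounds=[9,18]
  i=3: D_i=min(2*3^3,150)=54, bounds=[27,54]
  i=4: D_i=min(2*3^4,150)=150, bounds=[75,150]
  i=5: D_i=min(2*3^5,150)=150, bounds=[75,150]
  i=6: D_i=min(2*3^6,150)=150, bounds=[75,150]
  i=7: D_i=min(2*3^7,150)=150, bounds=[75,150]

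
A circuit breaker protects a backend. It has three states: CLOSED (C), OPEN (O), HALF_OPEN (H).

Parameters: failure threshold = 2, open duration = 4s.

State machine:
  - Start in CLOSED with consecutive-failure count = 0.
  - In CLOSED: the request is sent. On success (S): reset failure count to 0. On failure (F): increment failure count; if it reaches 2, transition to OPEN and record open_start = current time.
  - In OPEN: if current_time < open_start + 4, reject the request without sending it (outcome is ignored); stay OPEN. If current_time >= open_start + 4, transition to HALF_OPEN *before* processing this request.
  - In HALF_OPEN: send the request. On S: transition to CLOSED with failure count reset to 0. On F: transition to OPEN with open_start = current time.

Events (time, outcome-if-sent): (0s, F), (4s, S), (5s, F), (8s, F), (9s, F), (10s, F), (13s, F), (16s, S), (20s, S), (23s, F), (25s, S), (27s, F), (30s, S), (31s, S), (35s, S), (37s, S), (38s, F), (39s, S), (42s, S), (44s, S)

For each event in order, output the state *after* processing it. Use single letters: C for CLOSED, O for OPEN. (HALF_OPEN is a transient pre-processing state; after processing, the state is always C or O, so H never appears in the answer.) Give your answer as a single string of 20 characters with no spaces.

State after each event:
  event#1 t=0s outcome=F: state=CLOSED
  event#2 t=4s outcome=S: state=CLOSED
  event#3 t=5s outcome=F: state=CLOSED
  event#4 t=8s outcome=F: state=OPEN
  event#5 t=9s outcome=F: state=OPEN
  event#6 t=10s outcome=F: state=OPEN
  event#7 t=13s outcome=F: state=OPEN
  event#8 t=16s outcome=S: state=OPEN
  event#9 t=20s outcome=S: state=CLOSED
  event#10 t=23s outcome=F: state=CLOSED
  event#11 t=25s outcome=S: state=CLOSED
  event#12 t=27s outcome=F: state=CLOSED
  event#13 t=30s outcome=S: state=CLOSED
  event#14 t=31s outcome=S: state=CLOSED
  event#15 t=35s outcome=S: state=CLOSED
  event#16 t=37s outcome=S: state=CLOSED
  event#17 t=38s outcome=F: state=CLOSED
  event#18 t=39s outcome=S: state=CLOSED
  event#19 t=42s outcome=S: state=CLOSED
  event#20 t=44s outcome=S: state=CLOSED

Answer: CCCOOOOOCCCCCCCCCCCC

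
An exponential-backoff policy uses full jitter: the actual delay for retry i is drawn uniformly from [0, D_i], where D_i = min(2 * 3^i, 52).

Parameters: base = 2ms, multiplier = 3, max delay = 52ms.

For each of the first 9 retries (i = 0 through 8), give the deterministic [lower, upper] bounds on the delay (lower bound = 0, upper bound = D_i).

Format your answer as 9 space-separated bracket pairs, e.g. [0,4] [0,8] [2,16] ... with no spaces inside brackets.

Computing bounds per retry:
  i=0: D_i=min(2*3^0,52)=2, bounds=[0,2]
  i=1: D_i=min(2*3^1,52)=6, bounds=[0,6]
  i=2: D_i=min(2*3^2,52)=18, bounds=[0,18]
  i=3: D_i=min(2*3^3,52)=52, bounds=[0,52]
  i=4: D_i=min(2*3^4,52)=52, bounds=[0,52]
  i=5: D_i=min(2*3^5,52)=52, bounds=[0,52]
  i=6: D_i=min(2*3^6,52)=52, bounds=[0,52]
  i=7: D_i=min(2*3^7,52)=52, bounds=[0,52]
  i=8: D_i=min(2*3^8,52)=52, bounds=[0,52]

Answer: [0,2] [0,6] [0,18] [0,52] [0,52] [0,52] [0,52] [0,52] [0,52]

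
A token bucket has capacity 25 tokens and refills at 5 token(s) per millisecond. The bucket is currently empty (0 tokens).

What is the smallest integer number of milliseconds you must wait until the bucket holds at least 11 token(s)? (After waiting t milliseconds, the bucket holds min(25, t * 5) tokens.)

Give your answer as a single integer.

Answer: 3

Derivation:
Need t * 5 >= 11, so t >= 11/5.
Smallest integer t = ceil(11/5) = 3.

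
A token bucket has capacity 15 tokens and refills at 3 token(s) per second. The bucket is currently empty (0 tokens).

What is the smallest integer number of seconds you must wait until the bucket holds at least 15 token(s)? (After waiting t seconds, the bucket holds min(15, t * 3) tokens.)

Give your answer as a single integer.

Need t * 3 >= 15, so t >= 15/3.
Smallest integer t = ceil(15/3) = 5.

Answer: 5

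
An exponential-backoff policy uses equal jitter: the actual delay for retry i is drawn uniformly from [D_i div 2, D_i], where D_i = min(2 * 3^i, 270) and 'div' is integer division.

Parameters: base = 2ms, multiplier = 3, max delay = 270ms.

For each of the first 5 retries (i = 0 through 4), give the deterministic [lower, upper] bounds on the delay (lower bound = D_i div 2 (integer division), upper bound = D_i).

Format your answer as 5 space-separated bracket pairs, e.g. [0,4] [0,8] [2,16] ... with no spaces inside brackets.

Answer: [1,2] [3,6] [9,18] [27,54] [81,162]

Derivation:
Computing bounds per retry:
  i=0: D_i=min(2*3^0,270)=2, bounds=[1,2]
  i=1: D_i=min(2*3^1,270)=6, bounds=[3,6]
  i=2: D_i=min(2*3^2,270)=18, bounds=[9,18]
  i=3: D_i=min(2*3^3,270)=54, bounds=[27,54]
  i=4: D_i=min(2*3^4,270)=162, bounds=[81,162]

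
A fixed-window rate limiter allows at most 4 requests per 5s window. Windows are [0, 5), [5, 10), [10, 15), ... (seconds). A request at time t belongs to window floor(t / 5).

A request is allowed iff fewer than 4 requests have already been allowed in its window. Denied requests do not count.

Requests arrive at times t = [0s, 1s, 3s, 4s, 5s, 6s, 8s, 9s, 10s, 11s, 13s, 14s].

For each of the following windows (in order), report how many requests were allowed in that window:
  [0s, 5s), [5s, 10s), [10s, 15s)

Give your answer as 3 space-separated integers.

Processing requests:
  req#1 t=0s (window 0): ALLOW
  req#2 t=1s (window 0): ALLOW
  req#3 t=3s (window 0): ALLOW
  req#4 t=4s (window 0): ALLOW
  req#5 t=5s (window 1): ALLOW
  req#6 t=6s (window 1): ALLOW
  req#7 t=8s (window 1): ALLOW
  req#8 t=9s (window 1): ALLOW
  req#9 t=10s (window 2): ALLOW
  req#10 t=11s (window 2): ALLOW
  req#11 t=13s (window 2): ALLOW
  req#12 t=14s (window 2): ALLOW

Allowed counts by window: 4 4 4

Answer: 4 4 4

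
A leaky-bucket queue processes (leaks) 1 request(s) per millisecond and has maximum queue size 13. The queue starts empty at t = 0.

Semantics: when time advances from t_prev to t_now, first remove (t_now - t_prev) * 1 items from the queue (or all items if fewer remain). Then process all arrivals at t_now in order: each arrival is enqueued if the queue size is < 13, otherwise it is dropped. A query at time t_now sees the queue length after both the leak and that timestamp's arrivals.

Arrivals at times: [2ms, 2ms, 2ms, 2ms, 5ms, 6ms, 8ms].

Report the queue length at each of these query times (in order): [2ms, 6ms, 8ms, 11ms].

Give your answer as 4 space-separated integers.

Answer: 4 2 1 0

Derivation:
Queue lengths at query times:
  query t=2ms: backlog = 4
  query t=6ms: backlog = 2
  query t=8ms: backlog = 1
  query t=11ms: backlog = 0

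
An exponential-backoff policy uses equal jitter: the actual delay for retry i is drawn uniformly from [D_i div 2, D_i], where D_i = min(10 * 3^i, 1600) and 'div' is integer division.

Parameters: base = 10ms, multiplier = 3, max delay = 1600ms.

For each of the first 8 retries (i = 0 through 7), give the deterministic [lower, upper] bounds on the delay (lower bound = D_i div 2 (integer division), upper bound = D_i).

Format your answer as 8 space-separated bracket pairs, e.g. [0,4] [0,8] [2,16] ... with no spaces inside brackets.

Computing bounds per retry:
  i=0: D_i=min(10*3^0,1600)=10, bounds=[5,10]
  i=1: D_i=min(10*3^1,1600)=30, bounds=[15,30]
  i=2: D_i=min(10*3^2,1600)=90, bounds=[45,90]
  i=3: D_i=min(10*3^3,1600)=270, bounds=[135,270]
  i=4: D_i=min(10*3^4,1600)=810, bounds=[405,810]
  i=5: D_i=min(10*3^5,1600)=1600, bounds=[800,1600]
  i=6: D_i=min(10*3^6,1600)=1600, bounds=[800,1600]
  i=7: D_i=min(10*3^7,1600)=1600, bounds=[800,1600]

Answer: [5,10] [15,30] [45,90] [135,270] [405,810] [800,1600] [800,1600] [800,1600]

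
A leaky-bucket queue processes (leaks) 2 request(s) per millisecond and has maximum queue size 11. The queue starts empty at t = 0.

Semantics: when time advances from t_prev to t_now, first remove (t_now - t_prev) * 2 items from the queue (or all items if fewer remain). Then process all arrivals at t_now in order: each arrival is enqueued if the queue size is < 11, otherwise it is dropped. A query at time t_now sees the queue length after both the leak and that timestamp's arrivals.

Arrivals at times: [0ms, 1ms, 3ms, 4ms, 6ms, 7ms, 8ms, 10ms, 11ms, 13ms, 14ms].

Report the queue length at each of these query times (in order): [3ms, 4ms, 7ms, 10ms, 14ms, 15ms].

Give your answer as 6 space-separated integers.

Queue lengths at query times:
  query t=3ms: backlog = 1
  query t=4ms: backlog = 1
  query t=7ms: backlog = 1
  query t=10ms: backlog = 1
  query t=14ms: backlog = 1
  query t=15ms: backlog = 0

Answer: 1 1 1 1 1 0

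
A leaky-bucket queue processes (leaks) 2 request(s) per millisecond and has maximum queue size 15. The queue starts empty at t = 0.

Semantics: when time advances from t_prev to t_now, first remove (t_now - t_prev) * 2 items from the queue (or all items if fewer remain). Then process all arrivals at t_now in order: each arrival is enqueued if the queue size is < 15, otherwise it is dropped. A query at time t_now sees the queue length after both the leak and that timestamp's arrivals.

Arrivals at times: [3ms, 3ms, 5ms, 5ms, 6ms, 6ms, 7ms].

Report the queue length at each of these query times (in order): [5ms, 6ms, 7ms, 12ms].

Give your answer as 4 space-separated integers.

Queue lengths at query times:
  query t=5ms: backlog = 2
  query t=6ms: backlog = 2
  query t=7ms: backlog = 1
  query t=12ms: backlog = 0

Answer: 2 2 1 0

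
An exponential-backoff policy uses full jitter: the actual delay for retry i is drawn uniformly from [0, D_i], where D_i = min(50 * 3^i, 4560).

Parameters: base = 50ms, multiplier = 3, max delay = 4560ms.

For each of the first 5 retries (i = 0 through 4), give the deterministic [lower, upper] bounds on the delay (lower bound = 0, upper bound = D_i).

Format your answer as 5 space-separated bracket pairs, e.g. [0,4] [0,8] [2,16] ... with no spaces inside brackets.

Answer: [0,50] [0,150] [0,450] [0,1350] [0,4050]

Derivation:
Computing bounds per retry:
  i=0: D_i=min(50*3^0,4560)=50, bounds=[0,50]
  i=1: D_i=min(50*3^1,4560)=150, bounds=[0,150]
  i=2: D_i=min(50*3^2,4560)=450, bounds=[0,450]
  i=3: D_i=min(50*3^3,4560)=1350, bounds=[0,1350]
  i=4: D_i=min(50*3^4,4560)=4050, bounds=[0,4050]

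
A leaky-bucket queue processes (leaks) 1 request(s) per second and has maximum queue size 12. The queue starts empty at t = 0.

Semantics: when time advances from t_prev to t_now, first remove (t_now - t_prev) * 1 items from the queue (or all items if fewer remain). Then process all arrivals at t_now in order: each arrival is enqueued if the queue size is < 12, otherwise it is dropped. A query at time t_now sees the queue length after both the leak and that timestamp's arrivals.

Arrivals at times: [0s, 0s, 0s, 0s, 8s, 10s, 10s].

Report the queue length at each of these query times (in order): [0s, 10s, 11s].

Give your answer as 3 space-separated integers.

Queue lengths at query times:
  query t=0s: backlog = 4
  query t=10s: backlog = 2
  query t=11s: backlog = 1

Answer: 4 2 1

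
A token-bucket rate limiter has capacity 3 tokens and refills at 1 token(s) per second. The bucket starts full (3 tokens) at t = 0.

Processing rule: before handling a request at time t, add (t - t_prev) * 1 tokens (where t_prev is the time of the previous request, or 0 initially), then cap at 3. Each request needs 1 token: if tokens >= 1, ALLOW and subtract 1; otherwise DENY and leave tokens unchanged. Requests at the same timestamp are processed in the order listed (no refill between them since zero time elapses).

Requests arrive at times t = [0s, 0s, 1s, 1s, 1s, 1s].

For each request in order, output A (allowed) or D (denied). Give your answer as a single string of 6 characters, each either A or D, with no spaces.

Simulating step by step:
  req#1 t=0s: ALLOW
  req#2 t=0s: ALLOW
  req#3 t=1s: ALLOW
  req#4 t=1s: ALLOW
  req#5 t=1s: DENY
  req#6 t=1s: DENY

Answer: AAAADD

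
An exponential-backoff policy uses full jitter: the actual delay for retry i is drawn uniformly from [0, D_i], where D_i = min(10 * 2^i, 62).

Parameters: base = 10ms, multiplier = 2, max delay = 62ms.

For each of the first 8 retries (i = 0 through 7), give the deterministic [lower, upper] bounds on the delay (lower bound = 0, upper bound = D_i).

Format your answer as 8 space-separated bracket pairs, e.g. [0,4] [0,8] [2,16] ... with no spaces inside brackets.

Answer: [0,10] [0,20] [0,40] [0,62] [0,62] [0,62] [0,62] [0,62]

Derivation:
Computing bounds per retry:
  i=0: D_i=min(10*2^0,62)=10, bounds=[0,10]
  i=1: D_i=min(10*2^1,62)=20, bounds=[0,20]
  i=2: D_i=min(10*2^2,62)=40, bounds=[0,40]
  i=3: D_i=min(10*2^3,62)=62, bounds=[0,62]
  i=4: D_i=min(10*2^4,62)=62, bounds=[0,62]
  i=5: D_i=min(10*2^5,62)=62, bounds=[0,62]
  i=6: D_i=min(10*2^6,62)=62, bounds=[0,62]
  i=7: D_i=min(10*2^7,62)=62, bounds=[0,62]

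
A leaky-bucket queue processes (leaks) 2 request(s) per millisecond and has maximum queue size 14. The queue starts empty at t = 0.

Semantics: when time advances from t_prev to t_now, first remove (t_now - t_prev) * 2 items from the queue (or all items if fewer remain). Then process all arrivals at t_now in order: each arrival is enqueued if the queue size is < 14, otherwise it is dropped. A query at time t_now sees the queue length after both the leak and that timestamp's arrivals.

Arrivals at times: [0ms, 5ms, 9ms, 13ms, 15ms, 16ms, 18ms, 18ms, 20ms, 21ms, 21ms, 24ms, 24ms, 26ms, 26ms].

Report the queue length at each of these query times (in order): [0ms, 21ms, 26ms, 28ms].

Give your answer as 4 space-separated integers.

Queue lengths at query times:
  query t=0ms: backlog = 1
  query t=21ms: backlog = 2
  query t=26ms: backlog = 2
  query t=28ms: backlog = 0

Answer: 1 2 2 0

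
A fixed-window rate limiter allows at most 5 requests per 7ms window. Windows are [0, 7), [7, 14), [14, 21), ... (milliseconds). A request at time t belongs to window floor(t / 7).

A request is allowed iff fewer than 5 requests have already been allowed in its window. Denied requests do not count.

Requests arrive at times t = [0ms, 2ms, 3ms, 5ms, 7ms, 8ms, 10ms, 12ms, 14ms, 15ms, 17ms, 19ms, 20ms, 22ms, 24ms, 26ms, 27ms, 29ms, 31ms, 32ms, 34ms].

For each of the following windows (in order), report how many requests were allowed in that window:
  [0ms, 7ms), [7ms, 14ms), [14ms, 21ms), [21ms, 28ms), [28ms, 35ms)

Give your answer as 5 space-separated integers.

Answer: 4 4 5 4 4

Derivation:
Processing requests:
  req#1 t=0ms (window 0): ALLOW
  req#2 t=2ms (window 0): ALLOW
  req#3 t=3ms (window 0): ALLOW
  req#4 t=5ms (window 0): ALLOW
  req#5 t=7ms (window 1): ALLOW
  req#6 t=8ms (window 1): ALLOW
  req#7 t=10ms (window 1): ALLOW
  req#8 t=12ms (window 1): ALLOW
  req#9 t=14ms (window 2): ALLOW
  req#10 t=15ms (window 2): ALLOW
  req#11 t=17ms (window 2): ALLOW
  req#12 t=19ms (window 2): ALLOW
  req#13 t=20ms (window 2): ALLOW
  req#14 t=22ms (window 3): ALLOW
  req#15 t=24ms (window 3): ALLOW
  req#16 t=26ms (window 3): ALLOW
  req#17 t=27ms (window 3): ALLOW
  req#18 t=29ms (window 4): ALLOW
  req#19 t=31ms (window 4): ALLOW
  req#20 t=32ms (window 4): ALLOW
  req#21 t=34ms (window 4): ALLOW

Allowed counts by window: 4 4 5 4 4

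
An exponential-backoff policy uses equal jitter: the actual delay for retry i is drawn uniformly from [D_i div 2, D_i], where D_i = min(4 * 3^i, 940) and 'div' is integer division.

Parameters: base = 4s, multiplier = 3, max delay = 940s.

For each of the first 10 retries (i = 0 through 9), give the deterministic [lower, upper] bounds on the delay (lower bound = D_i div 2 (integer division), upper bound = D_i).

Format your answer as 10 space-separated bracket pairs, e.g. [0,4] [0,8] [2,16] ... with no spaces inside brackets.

Answer: [2,4] [6,12] [18,36] [54,108] [162,324] [470,940] [470,940] [470,940] [470,940] [470,940]

Derivation:
Computing bounds per retry:
  i=0: D_i=min(4*3^0,940)=4, bounds=[2,4]
  i=1: D_i=min(4*3^1,940)=12, bounds=[6,12]
  i=2: D_i=min(4*3^2,940)=36, bounds=[18,36]
  i=3: D_i=min(4*3^3,940)=108, bounds=[54,108]
  i=4: D_i=min(4*3^4,940)=324, bounds=[162,324]
  i=5: D_i=min(4*3^5,940)=940, bounds=[470,940]
  i=6: D_i=min(4*3^6,940)=940, bounds=[470,940]
  i=7: D_i=min(4*3^7,940)=940, bounds=[470,940]
  i=8: D_i=min(4*3^8,940)=940, bounds=[470,940]
  i=9: D_i=min(4*3^9,940)=940, bounds=[470,940]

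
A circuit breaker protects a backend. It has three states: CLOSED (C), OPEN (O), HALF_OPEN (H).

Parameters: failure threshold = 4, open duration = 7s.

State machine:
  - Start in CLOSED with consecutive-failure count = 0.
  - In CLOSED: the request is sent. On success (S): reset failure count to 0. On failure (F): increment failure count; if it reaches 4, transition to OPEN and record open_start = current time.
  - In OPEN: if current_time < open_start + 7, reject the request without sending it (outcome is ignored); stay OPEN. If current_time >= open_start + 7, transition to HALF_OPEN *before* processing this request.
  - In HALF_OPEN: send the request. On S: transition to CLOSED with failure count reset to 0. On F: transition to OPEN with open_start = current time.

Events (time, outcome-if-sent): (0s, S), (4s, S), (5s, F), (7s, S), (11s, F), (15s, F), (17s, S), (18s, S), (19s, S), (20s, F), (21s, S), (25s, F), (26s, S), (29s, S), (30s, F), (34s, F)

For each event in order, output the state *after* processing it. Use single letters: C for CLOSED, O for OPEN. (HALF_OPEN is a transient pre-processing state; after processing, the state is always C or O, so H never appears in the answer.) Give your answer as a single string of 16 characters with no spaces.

Answer: CCCCCCCCCCCCCCCC

Derivation:
State after each event:
  event#1 t=0s outcome=S: state=CLOSED
  event#2 t=4s outcome=S: state=CLOSED
  event#3 t=5s outcome=F: state=CLOSED
  event#4 t=7s outcome=S: state=CLOSED
  event#5 t=11s outcome=F: state=CLOSED
  event#6 t=15s outcome=F: state=CLOSED
  event#7 t=17s outcome=S: state=CLOSED
  event#8 t=18s outcome=S: state=CLOSED
  event#9 t=19s outcome=S: state=CLOSED
  event#10 t=20s outcome=F: state=CLOSED
  event#11 t=21s outcome=S: state=CLOSED
  event#12 t=25s outcome=F: state=CLOSED
  event#13 t=26s outcome=S: state=CLOSED
  event#14 t=29s outcome=S: state=CLOSED
  event#15 t=30s outcome=F: state=CLOSED
  event#16 t=34s outcome=F: state=CLOSED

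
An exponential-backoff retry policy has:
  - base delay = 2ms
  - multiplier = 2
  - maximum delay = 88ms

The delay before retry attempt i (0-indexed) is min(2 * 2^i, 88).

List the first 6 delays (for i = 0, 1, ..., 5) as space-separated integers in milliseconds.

Computing each delay:
  i=0: min(2*2^0, 88) = 2
  i=1: min(2*2^1, 88) = 4
  i=2: min(2*2^2, 88) = 8
  i=3: min(2*2^3, 88) = 16
  i=4: min(2*2^4, 88) = 32
  i=5: min(2*2^5, 88) = 64

Answer: 2 4 8 16 32 64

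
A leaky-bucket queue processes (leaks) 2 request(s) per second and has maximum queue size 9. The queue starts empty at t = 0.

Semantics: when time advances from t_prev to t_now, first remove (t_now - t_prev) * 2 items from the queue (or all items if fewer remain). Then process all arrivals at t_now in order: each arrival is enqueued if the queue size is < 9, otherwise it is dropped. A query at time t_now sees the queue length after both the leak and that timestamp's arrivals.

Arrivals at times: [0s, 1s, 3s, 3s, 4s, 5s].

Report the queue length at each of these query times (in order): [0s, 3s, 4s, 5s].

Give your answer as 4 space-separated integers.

Queue lengths at query times:
  query t=0s: backlog = 1
  query t=3s: backlog = 2
  query t=4s: backlog = 1
  query t=5s: backlog = 1

Answer: 1 2 1 1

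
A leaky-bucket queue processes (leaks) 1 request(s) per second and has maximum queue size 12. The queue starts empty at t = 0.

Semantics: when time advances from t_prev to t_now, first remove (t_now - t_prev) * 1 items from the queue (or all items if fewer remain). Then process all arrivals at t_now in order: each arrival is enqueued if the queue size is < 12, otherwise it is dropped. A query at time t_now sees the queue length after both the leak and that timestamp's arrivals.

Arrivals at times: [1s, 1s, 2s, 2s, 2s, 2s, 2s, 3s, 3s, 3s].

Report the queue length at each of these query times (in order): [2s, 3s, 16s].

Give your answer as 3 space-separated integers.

Queue lengths at query times:
  query t=2s: backlog = 6
  query t=3s: backlog = 8
  query t=16s: backlog = 0

Answer: 6 8 0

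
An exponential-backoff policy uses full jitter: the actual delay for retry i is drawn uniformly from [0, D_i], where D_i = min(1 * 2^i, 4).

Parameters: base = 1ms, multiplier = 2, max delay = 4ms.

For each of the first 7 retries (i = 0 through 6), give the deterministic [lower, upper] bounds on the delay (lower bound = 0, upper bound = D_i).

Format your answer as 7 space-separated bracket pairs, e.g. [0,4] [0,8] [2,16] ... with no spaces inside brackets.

Answer: [0,1] [0,2] [0,4] [0,4] [0,4] [0,4] [0,4]

Derivation:
Computing bounds per retry:
  i=0: D_i=min(1*2^0,4)=1, bounds=[0,1]
  i=1: D_i=min(1*2^1,4)=2, bounds=[0,2]
  i=2: D_i=min(1*2^2,4)=4, bounds=[0,4]
  i=3: D_i=min(1*2^3,4)=4, bounds=[0,4]
  i=4: D_i=min(1*2^4,4)=4, bounds=[0,4]
  i=5: D_i=min(1*2^5,4)=4, bounds=[0,4]
  i=6: D_i=min(1*2^6,4)=4, bounds=[0,4]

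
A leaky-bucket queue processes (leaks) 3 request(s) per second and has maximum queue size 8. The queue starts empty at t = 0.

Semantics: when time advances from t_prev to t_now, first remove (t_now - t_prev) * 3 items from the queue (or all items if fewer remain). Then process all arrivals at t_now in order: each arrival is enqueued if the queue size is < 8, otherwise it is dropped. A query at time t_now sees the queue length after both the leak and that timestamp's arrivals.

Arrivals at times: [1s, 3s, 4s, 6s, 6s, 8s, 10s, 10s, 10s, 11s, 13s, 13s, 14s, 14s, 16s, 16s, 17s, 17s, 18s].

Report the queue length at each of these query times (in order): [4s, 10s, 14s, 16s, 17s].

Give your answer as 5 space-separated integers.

Queue lengths at query times:
  query t=4s: backlog = 1
  query t=10s: backlog = 3
  query t=14s: backlog = 2
  query t=16s: backlog = 2
  query t=17s: backlog = 2

Answer: 1 3 2 2 2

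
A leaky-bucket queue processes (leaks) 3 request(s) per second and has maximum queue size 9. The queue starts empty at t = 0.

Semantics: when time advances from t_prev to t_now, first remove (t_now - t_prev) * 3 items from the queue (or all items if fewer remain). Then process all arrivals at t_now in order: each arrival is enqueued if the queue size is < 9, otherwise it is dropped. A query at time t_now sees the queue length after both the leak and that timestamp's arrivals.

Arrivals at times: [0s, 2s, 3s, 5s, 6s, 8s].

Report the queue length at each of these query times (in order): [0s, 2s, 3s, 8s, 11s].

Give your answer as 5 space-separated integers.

Queue lengths at query times:
  query t=0s: backlog = 1
  query t=2s: backlog = 1
  query t=3s: backlog = 1
  query t=8s: backlog = 1
  query t=11s: backlog = 0

Answer: 1 1 1 1 0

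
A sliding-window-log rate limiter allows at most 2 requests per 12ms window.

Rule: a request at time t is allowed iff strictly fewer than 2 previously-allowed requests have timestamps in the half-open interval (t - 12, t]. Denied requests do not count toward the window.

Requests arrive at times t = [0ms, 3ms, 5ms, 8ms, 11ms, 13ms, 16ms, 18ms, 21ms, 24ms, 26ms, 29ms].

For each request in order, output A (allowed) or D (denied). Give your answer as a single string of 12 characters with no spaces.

Tracking allowed requests in the window:
  req#1 t=0ms: ALLOW
  req#2 t=3ms: ALLOW
  req#3 t=5ms: DENY
  req#4 t=8ms: DENY
  req#5 t=11ms: DENY
  req#6 t=13ms: ALLOW
  req#7 t=16ms: ALLOW
  req#8 t=18ms: DENY
  req#9 t=21ms: DENY
  req#10 t=24ms: DENY
  req#11 t=26ms: ALLOW
  req#12 t=29ms: ALLOW

Answer: AADDDAADDDAA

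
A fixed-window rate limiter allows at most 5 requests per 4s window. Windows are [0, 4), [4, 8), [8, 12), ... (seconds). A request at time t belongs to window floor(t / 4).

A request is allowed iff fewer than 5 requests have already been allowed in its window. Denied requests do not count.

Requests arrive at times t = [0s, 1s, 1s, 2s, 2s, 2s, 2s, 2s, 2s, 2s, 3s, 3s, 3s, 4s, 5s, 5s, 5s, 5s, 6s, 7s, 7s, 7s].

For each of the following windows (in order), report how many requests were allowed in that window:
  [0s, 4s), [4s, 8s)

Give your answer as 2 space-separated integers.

Answer: 5 5

Derivation:
Processing requests:
  req#1 t=0s (window 0): ALLOW
  req#2 t=1s (window 0): ALLOW
  req#3 t=1s (window 0): ALLOW
  req#4 t=2s (window 0): ALLOW
  req#5 t=2s (window 0): ALLOW
  req#6 t=2s (window 0): DENY
  req#7 t=2s (window 0): DENY
  req#8 t=2s (window 0): DENY
  req#9 t=2s (window 0): DENY
  req#10 t=2s (window 0): DENY
  req#11 t=3s (window 0): DENY
  req#12 t=3s (window 0): DENY
  req#13 t=3s (window 0): DENY
  req#14 t=4s (window 1): ALLOW
  req#15 t=5s (window 1): ALLOW
  req#16 t=5s (window 1): ALLOW
  req#17 t=5s (window 1): ALLOW
  req#18 t=5s (window 1): ALLOW
  req#19 t=6s (window 1): DENY
  req#20 t=7s (window 1): DENY
  req#21 t=7s (window 1): DENY
  req#22 t=7s (window 1): DENY

Allowed counts by window: 5 5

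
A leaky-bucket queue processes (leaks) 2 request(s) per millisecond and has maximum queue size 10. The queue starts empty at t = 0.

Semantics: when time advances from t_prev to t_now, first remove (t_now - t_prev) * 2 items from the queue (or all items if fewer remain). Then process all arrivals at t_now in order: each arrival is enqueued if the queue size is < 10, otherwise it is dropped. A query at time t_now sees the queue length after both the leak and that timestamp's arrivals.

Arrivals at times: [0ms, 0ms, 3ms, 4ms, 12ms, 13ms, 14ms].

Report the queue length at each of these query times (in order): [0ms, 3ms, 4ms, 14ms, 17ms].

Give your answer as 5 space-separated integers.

Answer: 2 1 1 1 0

Derivation:
Queue lengths at query times:
  query t=0ms: backlog = 2
  query t=3ms: backlog = 1
  query t=4ms: backlog = 1
  query t=14ms: backlog = 1
  query t=17ms: backlog = 0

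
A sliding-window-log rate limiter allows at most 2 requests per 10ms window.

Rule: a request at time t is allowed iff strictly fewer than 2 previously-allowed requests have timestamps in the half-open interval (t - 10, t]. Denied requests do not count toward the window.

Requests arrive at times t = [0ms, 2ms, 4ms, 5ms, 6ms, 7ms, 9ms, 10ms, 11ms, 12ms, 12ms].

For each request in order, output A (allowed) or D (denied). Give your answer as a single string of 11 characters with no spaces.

Tracking allowed requests in the window:
  req#1 t=0ms: ALLOW
  req#2 t=2ms: ALLOW
  req#3 t=4ms: DENY
  req#4 t=5ms: DENY
  req#5 t=6ms: DENY
  req#6 t=7ms: DENY
  req#7 t=9ms: DENY
  req#8 t=10ms: ALLOW
  req#9 t=11ms: DENY
  req#10 t=12ms: ALLOW
  req#11 t=12ms: DENY

Answer: AADDDDDADAD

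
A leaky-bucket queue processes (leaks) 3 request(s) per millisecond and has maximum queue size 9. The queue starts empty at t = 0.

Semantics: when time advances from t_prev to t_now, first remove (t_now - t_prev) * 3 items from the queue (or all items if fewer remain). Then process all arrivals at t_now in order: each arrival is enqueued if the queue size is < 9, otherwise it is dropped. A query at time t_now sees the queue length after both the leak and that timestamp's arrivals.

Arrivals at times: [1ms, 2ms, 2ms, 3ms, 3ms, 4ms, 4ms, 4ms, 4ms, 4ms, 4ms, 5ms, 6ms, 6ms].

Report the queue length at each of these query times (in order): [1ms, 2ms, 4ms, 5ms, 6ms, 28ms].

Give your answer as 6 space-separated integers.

Answer: 1 2 6 4 3 0

Derivation:
Queue lengths at query times:
  query t=1ms: backlog = 1
  query t=2ms: backlog = 2
  query t=4ms: backlog = 6
  query t=5ms: backlog = 4
  query t=6ms: backlog = 3
  query t=28ms: backlog = 0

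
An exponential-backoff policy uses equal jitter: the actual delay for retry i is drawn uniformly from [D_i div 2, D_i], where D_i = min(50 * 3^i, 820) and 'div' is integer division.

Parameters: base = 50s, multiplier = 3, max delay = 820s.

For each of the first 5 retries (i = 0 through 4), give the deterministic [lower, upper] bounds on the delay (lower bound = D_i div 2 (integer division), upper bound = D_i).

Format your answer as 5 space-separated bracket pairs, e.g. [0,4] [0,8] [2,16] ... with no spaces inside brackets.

Answer: [25,50] [75,150] [225,450] [410,820] [410,820]

Derivation:
Computing bounds per retry:
  i=0: D_i=min(50*3^0,820)=50, bounds=[25,50]
  i=1: D_i=min(50*3^1,820)=150, bounds=[75,150]
  i=2: D_i=min(50*3^2,820)=450, bounds=[225,450]
  i=3: D_i=min(50*3^3,820)=820, bounds=[410,820]
  i=4: D_i=min(50*3^4,820)=820, bounds=[410,820]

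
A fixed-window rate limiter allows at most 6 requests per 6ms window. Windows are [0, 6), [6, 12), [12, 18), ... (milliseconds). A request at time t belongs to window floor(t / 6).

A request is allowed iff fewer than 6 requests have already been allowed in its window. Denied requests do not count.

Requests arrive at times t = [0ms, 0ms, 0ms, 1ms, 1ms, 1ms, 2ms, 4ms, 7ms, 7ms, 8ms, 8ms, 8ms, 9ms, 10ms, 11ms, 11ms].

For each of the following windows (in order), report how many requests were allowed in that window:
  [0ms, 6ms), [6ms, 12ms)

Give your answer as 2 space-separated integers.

Answer: 6 6

Derivation:
Processing requests:
  req#1 t=0ms (window 0): ALLOW
  req#2 t=0ms (window 0): ALLOW
  req#3 t=0ms (window 0): ALLOW
  req#4 t=1ms (window 0): ALLOW
  req#5 t=1ms (window 0): ALLOW
  req#6 t=1ms (window 0): ALLOW
  req#7 t=2ms (window 0): DENY
  req#8 t=4ms (window 0): DENY
  req#9 t=7ms (window 1): ALLOW
  req#10 t=7ms (window 1): ALLOW
  req#11 t=8ms (window 1): ALLOW
  req#12 t=8ms (window 1): ALLOW
  req#13 t=8ms (window 1): ALLOW
  req#14 t=9ms (window 1): ALLOW
  req#15 t=10ms (window 1): DENY
  req#16 t=11ms (window 1): DENY
  req#17 t=11ms (window 1): DENY

Allowed counts by window: 6 6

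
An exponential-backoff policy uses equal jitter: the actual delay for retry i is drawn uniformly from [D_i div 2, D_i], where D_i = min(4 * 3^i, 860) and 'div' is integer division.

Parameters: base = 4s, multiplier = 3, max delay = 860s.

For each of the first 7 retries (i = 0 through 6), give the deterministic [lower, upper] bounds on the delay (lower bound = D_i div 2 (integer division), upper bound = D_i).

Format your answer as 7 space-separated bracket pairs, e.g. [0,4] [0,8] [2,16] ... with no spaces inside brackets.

Answer: [2,4] [6,12] [18,36] [54,108] [162,324] [430,860] [430,860]

Derivation:
Computing bounds per retry:
  i=0: D_i=min(4*3^0,860)=4, bounds=[2,4]
  i=1: D_i=min(4*3^1,860)=12, bounds=[6,12]
  i=2: D_i=min(4*3^2,860)=36, bounds=[18,36]
  i=3: D_i=min(4*3^3,860)=108, bounds=[54,108]
  i=4: D_i=min(4*3^4,860)=324, bounds=[162,324]
  i=5: D_i=min(4*3^5,860)=860, bounds=[430,860]
  i=6: D_i=min(4*3^6,860)=860, bounds=[430,860]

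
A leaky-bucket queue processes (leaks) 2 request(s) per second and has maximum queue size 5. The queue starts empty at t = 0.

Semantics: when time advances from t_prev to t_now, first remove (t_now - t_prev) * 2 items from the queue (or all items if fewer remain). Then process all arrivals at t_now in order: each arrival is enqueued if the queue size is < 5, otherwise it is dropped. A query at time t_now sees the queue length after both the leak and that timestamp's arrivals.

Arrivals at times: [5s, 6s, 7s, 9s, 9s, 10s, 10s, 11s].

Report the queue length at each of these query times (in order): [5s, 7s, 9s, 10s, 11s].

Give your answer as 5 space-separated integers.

Answer: 1 1 2 2 1

Derivation:
Queue lengths at query times:
  query t=5s: backlog = 1
  query t=7s: backlog = 1
  query t=9s: backlog = 2
  query t=10s: backlog = 2
  query t=11s: backlog = 1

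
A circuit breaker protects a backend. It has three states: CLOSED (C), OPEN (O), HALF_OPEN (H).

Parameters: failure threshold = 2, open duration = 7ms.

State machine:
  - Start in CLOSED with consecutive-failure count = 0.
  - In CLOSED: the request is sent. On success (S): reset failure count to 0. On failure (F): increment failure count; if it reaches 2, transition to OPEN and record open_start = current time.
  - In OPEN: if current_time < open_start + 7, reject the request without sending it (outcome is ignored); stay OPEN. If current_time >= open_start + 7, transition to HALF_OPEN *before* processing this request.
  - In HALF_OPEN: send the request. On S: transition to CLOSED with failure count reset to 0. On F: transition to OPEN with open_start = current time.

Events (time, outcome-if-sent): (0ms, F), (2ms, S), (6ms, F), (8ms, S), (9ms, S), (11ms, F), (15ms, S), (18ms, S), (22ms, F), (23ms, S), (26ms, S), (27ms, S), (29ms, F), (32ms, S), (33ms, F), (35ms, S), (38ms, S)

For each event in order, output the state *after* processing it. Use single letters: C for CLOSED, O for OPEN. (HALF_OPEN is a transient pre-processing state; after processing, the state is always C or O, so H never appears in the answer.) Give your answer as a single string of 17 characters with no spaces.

State after each event:
  event#1 t=0ms outcome=F: state=CLOSED
  event#2 t=2ms outcome=S: state=CLOSED
  event#3 t=6ms outcome=F: state=CLOSED
  event#4 t=8ms outcome=S: state=CLOSED
  event#5 t=9ms outcome=S: state=CLOSED
  event#6 t=11ms outcome=F: state=CLOSED
  event#7 t=15ms outcome=S: state=CLOSED
  event#8 t=18ms outcome=S: state=CLOSED
  event#9 t=22ms outcome=F: state=CLOSED
  event#10 t=23ms outcome=S: state=CLOSED
  event#11 t=26ms outcome=S: state=CLOSED
  event#12 t=27ms outcome=S: state=CLOSED
  event#13 t=29ms outcome=F: state=CLOSED
  event#14 t=32ms outcome=S: state=CLOSED
  event#15 t=33ms outcome=F: state=CLOSED
  event#16 t=35ms outcome=S: state=CLOSED
  event#17 t=38ms outcome=S: state=CLOSED

Answer: CCCCCCCCCCCCCCCCC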